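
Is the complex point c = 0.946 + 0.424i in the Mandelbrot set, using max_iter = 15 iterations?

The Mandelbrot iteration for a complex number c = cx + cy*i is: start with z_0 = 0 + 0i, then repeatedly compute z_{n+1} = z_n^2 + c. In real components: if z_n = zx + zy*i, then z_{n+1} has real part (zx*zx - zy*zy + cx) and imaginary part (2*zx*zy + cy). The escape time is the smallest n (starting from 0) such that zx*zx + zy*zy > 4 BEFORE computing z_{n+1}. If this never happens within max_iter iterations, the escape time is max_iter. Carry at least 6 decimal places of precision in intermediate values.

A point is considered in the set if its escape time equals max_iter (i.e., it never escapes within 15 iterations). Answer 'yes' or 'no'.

Answer: no

Derivation:
z_0 = 0 + 0i, c = 0.9460 + 0.4240i
Iter 1: z = 0.9460 + 0.4240i, |z|^2 = 1.0747
Iter 2: z = 1.6611 + 1.2262i, |z|^2 = 4.2630
Escaped at iteration 2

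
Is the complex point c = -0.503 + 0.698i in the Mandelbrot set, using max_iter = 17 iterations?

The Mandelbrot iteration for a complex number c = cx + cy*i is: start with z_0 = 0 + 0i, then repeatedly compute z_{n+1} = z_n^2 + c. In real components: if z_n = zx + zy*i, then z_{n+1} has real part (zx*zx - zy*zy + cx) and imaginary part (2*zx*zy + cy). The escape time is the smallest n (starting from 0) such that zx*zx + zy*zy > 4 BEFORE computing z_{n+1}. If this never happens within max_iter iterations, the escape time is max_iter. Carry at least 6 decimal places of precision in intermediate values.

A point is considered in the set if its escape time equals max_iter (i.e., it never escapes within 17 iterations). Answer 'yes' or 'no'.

Answer: no

Derivation:
z_0 = 0 + 0i, c = -0.5030 + 0.6980i
Iter 1: z = -0.5030 + 0.6980i, |z|^2 = 0.7402
Iter 2: z = -0.7372 + -0.0042i, |z|^2 = 0.5435
Iter 3: z = 0.0404 + 0.7042i, |z|^2 = 0.4975
Iter 4: z = -0.9972 + 0.7550i, |z|^2 = 1.5644
Iter 5: z = -0.0785 + -0.8077i, |z|^2 = 0.6586
Iter 6: z = -1.1492 + 0.8248i, |z|^2 = 2.0011
Iter 7: z = 0.1375 + -1.1978i, |z|^2 = 1.4536
Iter 8: z = -1.9188 + 0.3687i, |z|^2 = 3.8177
Iter 9: z = 3.0429 + -0.7168i, |z|^2 = 9.7730
Escaped at iteration 9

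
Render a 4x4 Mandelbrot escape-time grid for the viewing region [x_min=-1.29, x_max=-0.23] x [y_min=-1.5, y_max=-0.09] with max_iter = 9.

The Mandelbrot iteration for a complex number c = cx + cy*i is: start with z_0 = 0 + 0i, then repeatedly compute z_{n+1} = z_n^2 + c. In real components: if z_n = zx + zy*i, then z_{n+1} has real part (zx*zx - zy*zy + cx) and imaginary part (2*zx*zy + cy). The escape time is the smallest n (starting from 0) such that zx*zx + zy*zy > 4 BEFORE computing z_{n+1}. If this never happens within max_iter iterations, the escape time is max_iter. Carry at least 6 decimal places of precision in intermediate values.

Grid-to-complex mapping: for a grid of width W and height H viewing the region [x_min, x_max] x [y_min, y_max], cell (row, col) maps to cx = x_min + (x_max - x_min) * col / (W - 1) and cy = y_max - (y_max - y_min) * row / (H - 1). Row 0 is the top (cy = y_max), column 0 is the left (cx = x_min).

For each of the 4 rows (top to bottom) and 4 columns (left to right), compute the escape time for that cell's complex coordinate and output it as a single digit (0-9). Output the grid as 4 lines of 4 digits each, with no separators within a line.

Answer: 9999
3599
3346
2222

Derivation:
(row=0, col=0): c = -1.2900 + -0.0900i → escape time 9
(row=0, col=1): c = -0.9367 + -0.0900i → escape time 9
(row=0, col=2): c = -0.5833 + -0.0900i → escape time 9
(row=0, col=3): c = -0.2300 + -0.0900i → escape time 9
(row=1, col=0): c = -1.2900 + -0.5600i → escape time 3
(row=1, col=1): c = -0.9367 + -0.5600i → escape time 5
(row=1, col=2): c = -0.5833 + -0.5600i → escape time 9
(row=1, col=3): c = -0.2300 + -0.5600i → escape time 9
(row=2, col=0): c = -1.2900 + -1.0300i → escape time 3
(row=2, col=1): c = -0.9367 + -1.0300i → escape time 3
(row=2, col=2): c = -0.5833 + -1.0300i → escape time 4
(row=2, col=3): c = -0.2300 + -1.0300i → escape time 6
(row=3, col=0): c = -1.2900 + -1.5000i → escape time 2
(row=3, col=1): c = -0.9367 + -1.5000i → escape time 2
(row=3, col=2): c = -0.5833 + -1.5000i → escape time 2
(row=3, col=3): c = -0.2300 + -1.5000i → escape time 2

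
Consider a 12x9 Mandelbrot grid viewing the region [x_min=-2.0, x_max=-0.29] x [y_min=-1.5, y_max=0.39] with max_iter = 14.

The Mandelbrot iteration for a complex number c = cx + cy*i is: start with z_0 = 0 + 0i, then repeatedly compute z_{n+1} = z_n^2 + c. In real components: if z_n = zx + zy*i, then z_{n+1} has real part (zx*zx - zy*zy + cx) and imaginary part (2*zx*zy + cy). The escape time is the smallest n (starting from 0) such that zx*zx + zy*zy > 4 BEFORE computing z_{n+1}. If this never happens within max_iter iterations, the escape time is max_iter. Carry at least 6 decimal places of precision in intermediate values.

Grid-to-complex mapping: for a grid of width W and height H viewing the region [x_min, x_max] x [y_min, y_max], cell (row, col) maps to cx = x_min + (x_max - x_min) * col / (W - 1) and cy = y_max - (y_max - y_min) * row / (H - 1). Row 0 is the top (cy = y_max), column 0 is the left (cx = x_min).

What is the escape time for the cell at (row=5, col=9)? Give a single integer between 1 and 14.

z_0 = 0 + 0i, c = -0.6009 + -0.7913i
Iter 1: z = -0.6009 + -0.7913i, |z|^2 = 0.9872
Iter 2: z = -0.8659 + 0.1597i, |z|^2 = 0.7753
Iter 3: z = 0.1234 + -1.0678i, |z|^2 = 1.1554
Iter 4: z = -1.7259 + -1.0547i, |z|^2 = 4.0911
Escaped at iteration 4

Answer: 4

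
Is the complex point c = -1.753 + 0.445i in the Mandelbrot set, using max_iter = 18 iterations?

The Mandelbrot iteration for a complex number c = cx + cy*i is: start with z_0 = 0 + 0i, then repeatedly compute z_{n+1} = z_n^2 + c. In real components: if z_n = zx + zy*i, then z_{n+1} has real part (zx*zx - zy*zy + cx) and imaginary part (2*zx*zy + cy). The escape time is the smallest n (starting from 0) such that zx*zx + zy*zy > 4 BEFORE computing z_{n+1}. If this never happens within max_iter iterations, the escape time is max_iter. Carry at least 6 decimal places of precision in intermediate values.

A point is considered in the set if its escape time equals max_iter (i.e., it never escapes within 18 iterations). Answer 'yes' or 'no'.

Answer: no

Derivation:
z_0 = 0 + 0i, c = -1.7530 + 0.4450i
Iter 1: z = -1.7530 + 0.4450i, |z|^2 = 3.2710
Iter 2: z = 1.1220 + -1.1152i, |z|^2 = 2.5025
Iter 3: z = -1.7378 + -2.0574i, |z|^2 = 7.2527
Escaped at iteration 3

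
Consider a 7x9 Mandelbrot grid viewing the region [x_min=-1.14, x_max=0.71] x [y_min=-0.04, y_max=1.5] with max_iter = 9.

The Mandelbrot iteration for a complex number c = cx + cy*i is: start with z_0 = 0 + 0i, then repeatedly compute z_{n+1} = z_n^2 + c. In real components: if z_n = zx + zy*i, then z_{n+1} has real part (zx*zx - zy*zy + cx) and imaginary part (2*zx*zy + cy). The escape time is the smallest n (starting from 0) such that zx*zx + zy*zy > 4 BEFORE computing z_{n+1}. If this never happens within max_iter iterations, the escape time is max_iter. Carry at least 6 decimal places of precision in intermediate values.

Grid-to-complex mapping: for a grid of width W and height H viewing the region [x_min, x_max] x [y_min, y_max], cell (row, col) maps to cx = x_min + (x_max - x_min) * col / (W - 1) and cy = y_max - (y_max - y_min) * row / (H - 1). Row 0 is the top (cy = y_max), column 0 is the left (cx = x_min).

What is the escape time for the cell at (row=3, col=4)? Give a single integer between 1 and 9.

Answer: 5

Derivation:
z_0 = 0 + 0i, c = 0.0933 + 0.9225i
Iter 1: z = 0.0933 + 0.9225i, |z|^2 = 0.8597
Iter 2: z = -0.7490 + 1.0947i, |z|^2 = 1.7593
Iter 3: z = -0.5441 + -0.7173i, |z|^2 = 0.8105
Iter 4: z = -0.1251 + 1.7030i, |z|^2 = 2.9160
Iter 5: z = -2.7913 + 0.4963i, |z|^2 = 8.0378
Escaped at iteration 5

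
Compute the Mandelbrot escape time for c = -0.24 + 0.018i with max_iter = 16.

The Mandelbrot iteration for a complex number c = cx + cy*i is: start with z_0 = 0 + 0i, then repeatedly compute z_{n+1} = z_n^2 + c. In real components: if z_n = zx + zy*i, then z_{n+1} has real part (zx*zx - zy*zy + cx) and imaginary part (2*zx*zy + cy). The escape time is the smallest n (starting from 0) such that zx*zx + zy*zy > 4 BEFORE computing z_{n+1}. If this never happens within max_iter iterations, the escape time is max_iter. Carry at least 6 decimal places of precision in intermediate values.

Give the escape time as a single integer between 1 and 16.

Answer: 16

Derivation:
z_0 = 0 + 0i, c = -0.2400 + 0.0180i
Iter 1: z = -0.2400 + 0.0180i, |z|^2 = 0.0579
Iter 2: z = -0.1827 + 0.0094i, |z|^2 = 0.0335
Iter 3: z = -0.2067 + 0.0146i, |z|^2 = 0.0429
Iter 4: z = -0.1975 + 0.0120i, |z|^2 = 0.0391
Iter 5: z = -0.2011 + 0.0133i, |z|^2 = 0.0406
Iter 6: z = -0.1997 + 0.0127i, |z|^2 = 0.0400
Iter 7: z = -0.2003 + 0.0129i, |z|^2 = 0.0403
Iter 8: z = -0.2001 + 0.0128i, |z|^2 = 0.0402
Iter 9: z = -0.2001 + 0.0129i, |z|^2 = 0.0402
Iter 10: z = -0.2001 + 0.0128i, |z|^2 = 0.0402
Iter 11: z = -0.2001 + 0.0129i, |z|^2 = 0.0402
Iter 12: z = -0.2001 + 0.0129i, |z|^2 = 0.0402
Iter 13: z = -0.2001 + 0.0129i, |z|^2 = 0.0402
Iter 14: z = -0.2001 + 0.0129i, |z|^2 = 0.0402
Iter 15: z = -0.2001 + 0.0129i, |z|^2 = 0.0402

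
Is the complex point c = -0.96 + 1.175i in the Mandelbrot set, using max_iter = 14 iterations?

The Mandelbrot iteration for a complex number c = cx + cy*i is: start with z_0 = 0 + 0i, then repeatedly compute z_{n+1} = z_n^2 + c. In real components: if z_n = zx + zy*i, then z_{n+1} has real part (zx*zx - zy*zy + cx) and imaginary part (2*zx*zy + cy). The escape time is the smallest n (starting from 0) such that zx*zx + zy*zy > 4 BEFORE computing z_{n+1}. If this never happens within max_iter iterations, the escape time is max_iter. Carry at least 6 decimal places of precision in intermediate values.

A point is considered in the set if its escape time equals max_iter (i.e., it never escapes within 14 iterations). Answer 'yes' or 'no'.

z_0 = 0 + 0i, c = -0.9600 + 1.1750i
Iter 1: z = -0.9600 + 1.1750i, |z|^2 = 2.3022
Iter 2: z = -1.4190 + -1.0810i, |z|^2 = 3.1822
Iter 3: z = -0.1149 + 4.2429i, |z|^2 = 18.0157
Escaped at iteration 3

Answer: no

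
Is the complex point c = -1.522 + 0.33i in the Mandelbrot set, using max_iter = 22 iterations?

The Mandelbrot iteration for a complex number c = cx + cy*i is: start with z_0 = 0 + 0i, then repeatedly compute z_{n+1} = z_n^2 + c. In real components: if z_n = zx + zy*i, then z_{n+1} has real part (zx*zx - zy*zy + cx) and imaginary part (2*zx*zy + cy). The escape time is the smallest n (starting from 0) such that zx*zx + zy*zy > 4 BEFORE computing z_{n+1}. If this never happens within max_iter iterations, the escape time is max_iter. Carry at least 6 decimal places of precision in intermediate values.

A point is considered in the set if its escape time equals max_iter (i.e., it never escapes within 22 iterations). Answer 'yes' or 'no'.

z_0 = 0 + 0i, c = -1.5220 + 0.3300i
Iter 1: z = -1.5220 + 0.3300i, |z|^2 = 2.4254
Iter 2: z = 0.6856 + -0.6745i, |z|^2 = 0.9250
Iter 3: z = -1.5070 + -0.5949i, |z|^2 = 2.6248
Iter 4: z = 0.3950 + 2.1229i, |z|^2 = 4.6628
Escaped at iteration 4

Answer: no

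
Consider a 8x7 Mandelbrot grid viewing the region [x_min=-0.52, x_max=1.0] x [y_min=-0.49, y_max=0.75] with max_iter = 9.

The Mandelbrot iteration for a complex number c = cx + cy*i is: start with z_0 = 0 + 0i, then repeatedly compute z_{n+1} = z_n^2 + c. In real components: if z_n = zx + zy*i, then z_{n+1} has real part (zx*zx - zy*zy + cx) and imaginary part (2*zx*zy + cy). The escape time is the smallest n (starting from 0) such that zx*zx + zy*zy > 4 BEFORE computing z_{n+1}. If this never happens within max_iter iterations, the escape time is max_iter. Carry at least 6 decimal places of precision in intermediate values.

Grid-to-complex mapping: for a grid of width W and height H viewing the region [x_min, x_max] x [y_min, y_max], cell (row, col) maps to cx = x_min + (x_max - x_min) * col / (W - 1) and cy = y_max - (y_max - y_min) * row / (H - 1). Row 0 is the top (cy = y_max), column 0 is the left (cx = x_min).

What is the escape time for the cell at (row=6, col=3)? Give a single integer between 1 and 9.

Answer: 9

Derivation:
z_0 = 0 + 0i, c = 0.1314 + -0.4900i
Iter 1: z = 0.1314 + -0.4900i, |z|^2 = 0.2574
Iter 2: z = -0.0914 + -0.6188i, |z|^2 = 0.3913
Iter 3: z = -0.2431 + -0.3769i, |z|^2 = 0.2012
Iter 4: z = 0.0485 + -0.3067i, |z|^2 = 0.0964
Iter 5: z = 0.0397 + -0.5198i, |z|^2 = 0.2717
Iter 6: z = -0.1371 + -0.5313i, |z|^2 = 0.3010
Iter 7: z = -0.1320 + -0.3443i, |z|^2 = 0.1360
Iter 8: z = 0.0303 + -0.3991i, |z|^2 = 0.1602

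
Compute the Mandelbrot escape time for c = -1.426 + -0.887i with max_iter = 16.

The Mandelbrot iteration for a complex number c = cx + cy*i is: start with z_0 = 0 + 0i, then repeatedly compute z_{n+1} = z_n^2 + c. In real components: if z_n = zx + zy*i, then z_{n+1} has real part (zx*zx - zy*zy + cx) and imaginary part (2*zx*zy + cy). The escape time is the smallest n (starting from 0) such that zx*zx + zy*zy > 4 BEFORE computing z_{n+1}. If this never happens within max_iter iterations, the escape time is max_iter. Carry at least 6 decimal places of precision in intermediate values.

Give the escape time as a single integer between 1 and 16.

z_0 = 0 + 0i, c = -1.4260 + -0.8870i
Iter 1: z = -1.4260 + -0.8870i, |z|^2 = 2.8202
Iter 2: z = -0.1793 + 1.6427i, |z|^2 = 2.7307
Iter 3: z = -4.0924 + -1.4761i, |z|^2 = 18.9265
Escaped at iteration 3

Answer: 3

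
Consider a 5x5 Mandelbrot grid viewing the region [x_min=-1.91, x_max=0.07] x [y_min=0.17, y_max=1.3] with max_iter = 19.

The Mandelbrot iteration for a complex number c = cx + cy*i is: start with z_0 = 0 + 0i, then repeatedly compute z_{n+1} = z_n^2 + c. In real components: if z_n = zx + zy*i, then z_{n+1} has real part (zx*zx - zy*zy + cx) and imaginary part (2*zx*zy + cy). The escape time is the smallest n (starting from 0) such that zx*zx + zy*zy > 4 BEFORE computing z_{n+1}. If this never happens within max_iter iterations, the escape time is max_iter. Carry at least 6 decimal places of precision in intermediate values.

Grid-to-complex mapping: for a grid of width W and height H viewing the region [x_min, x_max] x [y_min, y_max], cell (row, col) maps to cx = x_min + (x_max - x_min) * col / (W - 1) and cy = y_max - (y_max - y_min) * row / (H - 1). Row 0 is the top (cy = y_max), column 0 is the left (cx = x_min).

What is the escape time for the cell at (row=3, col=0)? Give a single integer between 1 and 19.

Answer: 3

Derivation:
z_0 = 0 + 0i, c = -1.9100 + 0.4525i
Iter 1: z = -1.9100 + 0.4525i, |z|^2 = 3.8529
Iter 2: z = 1.5333 + -1.2760i, |z|^2 = 3.9794
Iter 3: z = -1.1872 + -3.4607i, |z|^2 = 13.3861
Escaped at iteration 3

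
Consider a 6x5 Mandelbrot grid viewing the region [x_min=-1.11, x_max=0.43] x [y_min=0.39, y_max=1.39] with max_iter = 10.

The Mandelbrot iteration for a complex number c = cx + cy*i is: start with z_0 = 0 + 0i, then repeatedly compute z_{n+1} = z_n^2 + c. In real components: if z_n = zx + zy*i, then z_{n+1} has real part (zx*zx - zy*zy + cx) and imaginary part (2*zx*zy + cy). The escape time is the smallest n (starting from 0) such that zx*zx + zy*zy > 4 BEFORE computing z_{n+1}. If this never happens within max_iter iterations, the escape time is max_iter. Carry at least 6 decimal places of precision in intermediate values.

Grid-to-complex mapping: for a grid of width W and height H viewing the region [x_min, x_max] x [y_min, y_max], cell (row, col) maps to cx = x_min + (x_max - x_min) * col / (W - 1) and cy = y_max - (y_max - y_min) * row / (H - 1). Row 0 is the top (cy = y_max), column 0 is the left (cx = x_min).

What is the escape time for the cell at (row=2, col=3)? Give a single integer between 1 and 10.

z_0 = 0 + 0i, c = -0.1860 + 0.8900i
Iter 1: z = -0.1860 + 0.8900i, |z|^2 = 0.8267
Iter 2: z = -0.9435 + 0.5589i, |z|^2 = 1.2026
Iter 3: z = 0.3918 + -0.1647i, |z|^2 = 0.1806
Iter 4: z = -0.0596 + 0.7609i, |z|^2 = 0.5826
Iter 5: z = -0.7615 + 0.7993i, |z|^2 = 1.2187
Iter 6: z = -0.2450 + -0.3273i, |z|^2 = 0.1671
Iter 7: z = -0.2331 + 1.0504i, |z|^2 = 1.1576
Iter 8: z = -1.2349 + 0.4003i, |z|^2 = 1.6853
Iter 9: z = 1.1788 + -0.0987i, |z|^2 = 1.3993

Answer: 10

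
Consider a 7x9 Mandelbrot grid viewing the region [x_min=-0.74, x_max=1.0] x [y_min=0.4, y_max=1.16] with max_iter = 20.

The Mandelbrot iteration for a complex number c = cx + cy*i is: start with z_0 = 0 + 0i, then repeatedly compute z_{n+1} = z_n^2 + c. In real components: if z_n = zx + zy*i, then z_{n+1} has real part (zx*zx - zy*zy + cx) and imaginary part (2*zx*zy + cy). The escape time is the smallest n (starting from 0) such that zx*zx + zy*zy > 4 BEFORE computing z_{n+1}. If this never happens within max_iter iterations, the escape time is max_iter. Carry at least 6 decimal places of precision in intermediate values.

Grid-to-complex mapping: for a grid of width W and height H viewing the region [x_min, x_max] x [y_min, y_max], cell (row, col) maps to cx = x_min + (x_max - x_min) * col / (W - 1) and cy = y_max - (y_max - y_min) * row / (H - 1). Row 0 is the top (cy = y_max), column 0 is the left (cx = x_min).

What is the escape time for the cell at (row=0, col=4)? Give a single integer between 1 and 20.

Answer: 2

Derivation:
z_0 = 0 + 0i, c = 0.4200 + 1.1600i
Iter 1: z = 0.4200 + 1.1600i, |z|^2 = 1.5220
Iter 2: z = -0.7492 + 2.1344i, |z|^2 = 5.1170
Escaped at iteration 2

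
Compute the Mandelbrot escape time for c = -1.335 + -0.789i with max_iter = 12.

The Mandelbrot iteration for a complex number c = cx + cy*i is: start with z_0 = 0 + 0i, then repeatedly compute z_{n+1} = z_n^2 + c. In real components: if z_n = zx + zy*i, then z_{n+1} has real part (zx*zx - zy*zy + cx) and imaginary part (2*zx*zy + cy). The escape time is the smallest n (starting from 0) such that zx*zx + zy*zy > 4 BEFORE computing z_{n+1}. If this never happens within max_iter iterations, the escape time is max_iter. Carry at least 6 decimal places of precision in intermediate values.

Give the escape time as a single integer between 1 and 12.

Answer: 3

Derivation:
z_0 = 0 + 0i, c = -1.3350 + -0.7890i
Iter 1: z = -1.3350 + -0.7890i, |z|^2 = 2.4047
Iter 2: z = -0.1753 + 1.3176i, |z|^2 = 1.7669
Iter 3: z = -3.0404 + -1.2510i, |z|^2 = 10.8090
Escaped at iteration 3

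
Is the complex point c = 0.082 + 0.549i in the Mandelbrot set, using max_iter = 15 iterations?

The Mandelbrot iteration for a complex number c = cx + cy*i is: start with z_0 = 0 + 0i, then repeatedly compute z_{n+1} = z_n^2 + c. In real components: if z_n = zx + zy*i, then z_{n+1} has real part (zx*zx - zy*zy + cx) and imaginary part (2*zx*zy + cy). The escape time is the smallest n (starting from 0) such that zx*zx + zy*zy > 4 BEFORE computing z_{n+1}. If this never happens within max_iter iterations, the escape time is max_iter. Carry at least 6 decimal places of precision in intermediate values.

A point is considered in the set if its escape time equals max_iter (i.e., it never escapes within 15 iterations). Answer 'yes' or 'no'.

z_0 = 0 + 0i, c = 0.0820 + 0.5490i
Iter 1: z = 0.0820 + 0.5490i, |z|^2 = 0.3081
Iter 2: z = -0.2127 + 0.6390i, |z|^2 = 0.4536
Iter 3: z = -0.2811 + 0.2772i, |z|^2 = 0.1559
Iter 4: z = 0.0842 + 0.3931i, |z|^2 = 0.1617
Iter 5: z = -0.0655 + 0.6152i, |z|^2 = 0.3828
Iter 6: z = -0.2922 + 0.4684i, |z|^2 = 0.3048
Iter 7: z = -0.0521 + 0.2752i, |z|^2 = 0.0785
Iter 8: z = 0.0089 + 0.5203i, |z|^2 = 0.2708
Iter 9: z = -0.1887 + 0.5583i, |z|^2 = 0.3473
Iter 10: z = -0.1941 + 0.3383i, |z|^2 = 0.1521
Iter 11: z = 0.0052 + 0.4177i, |z|^2 = 0.1745
Iter 12: z = -0.0924 + 0.5534i, |z|^2 = 0.3147
Iter 13: z = -0.2157 + 0.4467i, |z|^2 = 0.2461
Iter 14: z = -0.0711 + 0.3563i, |z|^2 = 0.1320
Did not escape in 15 iterations → in set

Answer: yes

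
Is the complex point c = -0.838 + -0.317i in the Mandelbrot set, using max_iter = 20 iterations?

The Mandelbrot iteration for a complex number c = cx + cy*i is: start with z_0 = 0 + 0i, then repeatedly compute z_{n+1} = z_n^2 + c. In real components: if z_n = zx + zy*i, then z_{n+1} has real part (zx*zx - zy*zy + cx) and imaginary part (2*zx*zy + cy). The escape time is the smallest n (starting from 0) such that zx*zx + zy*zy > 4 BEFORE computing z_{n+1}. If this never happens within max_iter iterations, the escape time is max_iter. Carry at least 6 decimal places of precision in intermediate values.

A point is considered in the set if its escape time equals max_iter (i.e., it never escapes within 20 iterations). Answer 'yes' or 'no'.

z_0 = 0 + 0i, c = -0.8380 + -0.3170i
Iter 1: z = -0.8380 + -0.3170i, |z|^2 = 0.8027
Iter 2: z = -0.2362 + 0.2143i, |z|^2 = 0.1017
Iter 3: z = -0.8281 + -0.4183i, |z|^2 = 0.8607
Iter 4: z = -0.3272 + 0.3757i, |z|^2 = 0.2482
Iter 5: z = -0.8721 + -0.5628i, |z|^2 = 1.0774
Iter 6: z = -0.3942 + 0.6647i, |z|^2 = 0.5973
Iter 7: z = -1.1245 + -0.8411i, |z|^2 = 1.9719
Iter 8: z = -0.2809 + 1.5746i, |z|^2 = 2.5581
Iter 9: z = -3.2383 + -1.2017i, |z|^2 = 11.9306
Escaped at iteration 9

Answer: no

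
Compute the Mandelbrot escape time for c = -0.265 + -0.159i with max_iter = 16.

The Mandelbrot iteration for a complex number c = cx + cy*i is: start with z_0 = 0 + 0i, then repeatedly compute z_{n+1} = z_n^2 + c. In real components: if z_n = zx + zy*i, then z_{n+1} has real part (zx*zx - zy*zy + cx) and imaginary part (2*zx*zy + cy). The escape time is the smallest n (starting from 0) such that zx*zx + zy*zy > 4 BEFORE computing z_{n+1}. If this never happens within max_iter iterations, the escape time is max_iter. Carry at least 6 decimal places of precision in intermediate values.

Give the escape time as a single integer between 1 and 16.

z_0 = 0 + 0i, c = -0.2650 + -0.1590i
Iter 1: z = -0.2650 + -0.1590i, |z|^2 = 0.0955
Iter 2: z = -0.2201 + -0.0747i, |z|^2 = 0.0540
Iter 3: z = -0.2222 + -0.1261i, |z|^2 = 0.0653
Iter 4: z = -0.2315 + -0.1030i, |z|^2 = 0.0642
Iter 5: z = -0.2220 + -0.1113i, |z|^2 = 0.0617
Iter 6: z = -0.2281 + -0.1096i, |z|^2 = 0.0640
Iter 7: z = -0.2250 + -0.1090i, |z|^2 = 0.0625
Iter 8: z = -0.2263 + -0.1100i, |z|^2 = 0.0633
Iter 9: z = -0.2259 + -0.1092i, |z|^2 = 0.0630
Iter 10: z = -0.2259 + -0.1096i, |z|^2 = 0.0631
Iter 11: z = -0.2260 + -0.1095i, |z|^2 = 0.0631
Iter 12: z = -0.2259 + -0.1095i, |z|^2 = 0.0630
Iter 13: z = -0.2260 + -0.1095i, |z|^2 = 0.0631
Iter 14: z = -0.2259 + -0.1095i, |z|^2 = 0.0630
Iter 15: z = -0.2259 + -0.1095i, |z|^2 = 0.0630

Answer: 16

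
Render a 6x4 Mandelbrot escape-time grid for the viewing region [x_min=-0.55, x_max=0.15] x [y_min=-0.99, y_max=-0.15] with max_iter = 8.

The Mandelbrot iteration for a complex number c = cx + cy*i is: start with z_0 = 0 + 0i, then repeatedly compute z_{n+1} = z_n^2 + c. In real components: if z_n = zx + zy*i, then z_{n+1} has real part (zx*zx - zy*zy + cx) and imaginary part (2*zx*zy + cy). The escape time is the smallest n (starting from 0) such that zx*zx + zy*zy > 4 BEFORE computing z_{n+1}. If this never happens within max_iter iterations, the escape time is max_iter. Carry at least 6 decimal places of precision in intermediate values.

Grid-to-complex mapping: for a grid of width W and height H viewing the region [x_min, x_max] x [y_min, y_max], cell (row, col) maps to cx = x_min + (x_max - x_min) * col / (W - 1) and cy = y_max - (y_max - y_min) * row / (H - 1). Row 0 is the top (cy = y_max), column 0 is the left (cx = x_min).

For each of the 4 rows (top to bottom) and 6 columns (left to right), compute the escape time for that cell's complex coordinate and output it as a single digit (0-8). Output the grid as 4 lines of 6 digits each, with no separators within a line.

Answer: 888888
888888
778887
445864

Derivation:
(row=0, col=0): c = -0.5500 + -0.1500i → escape time 8
(row=0, col=1): c = -0.4100 + -0.1500i → escape time 8
(row=0, col=2): c = -0.2700 + -0.1500i → escape time 8
(row=0, col=3): c = -0.1300 + -0.1500i → escape time 8
(row=0, col=4): c = 0.0100 + -0.1500i → escape time 8
(row=0, col=5): c = 0.1500 + -0.1500i → escape time 8
(row=1, col=0): c = -0.5500 + -0.4300i → escape time 8
(row=1, col=1): c = -0.4100 + -0.4300i → escape time 8
(row=1, col=2): c = -0.2700 + -0.4300i → escape time 8
(row=1, col=3): c = -0.1300 + -0.4300i → escape time 8
(row=1, col=4): c = 0.0100 + -0.4300i → escape time 8
(row=1, col=5): c = 0.1500 + -0.4300i → escape time 8
(row=2, col=0): c = -0.5500 + -0.7100i → escape time 7
(row=2, col=1): c = -0.4100 + -0.7100i → escape time 7
(row=2, col=2): c = -0.2700 + -0.7100i → escape time 8
(row=2, col=3): c = -0.1300 + -0.7100i → escape time 8
(row=2, col=4): c = 0.0100 + -0.7100i → escape time 8
(row=2, col=5): c = 0.1500 + -0.7100i → escape time 7
(row=3, col=0): c = -0.5500 + -0.9900i → escape time 4
(row=3, col=1): c = -0.4100 + -0.9900i → escape time 4
(row=3, col=2): c = -0.2700 + -0.9900i → escape time 5
(row=3, col=3): c = -0.1300 + -0.9900i → escape time 8
(row=3, col=4): c = 0.0100 + -0.9900i → escape time 6
(row=3, col=5): c = 0.1500 + -0.9900i → escape time 4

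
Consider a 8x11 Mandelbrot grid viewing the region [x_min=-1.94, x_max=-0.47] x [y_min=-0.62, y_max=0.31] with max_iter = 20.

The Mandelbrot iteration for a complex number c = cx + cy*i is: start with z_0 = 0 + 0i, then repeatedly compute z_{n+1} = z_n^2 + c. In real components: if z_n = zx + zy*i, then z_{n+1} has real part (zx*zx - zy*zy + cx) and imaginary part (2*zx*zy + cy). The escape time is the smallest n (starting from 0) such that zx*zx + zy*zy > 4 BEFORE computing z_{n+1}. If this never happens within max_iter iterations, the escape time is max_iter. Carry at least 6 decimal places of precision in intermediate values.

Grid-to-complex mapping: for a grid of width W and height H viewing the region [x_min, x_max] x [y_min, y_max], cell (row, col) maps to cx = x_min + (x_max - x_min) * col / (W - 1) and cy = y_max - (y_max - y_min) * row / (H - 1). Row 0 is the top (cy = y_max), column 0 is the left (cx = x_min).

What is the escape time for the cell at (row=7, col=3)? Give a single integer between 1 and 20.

z_0 = 0 + 0i, c = -1.3100 + -0.3410i
Iter 1: z = -1.3100 + -0.3410i, |z|^2 = 1.8324
Iter 2: z = 0.2898 + 0.5524i, |z|^2 = 0.3892
Iter 3: z = -1.5312 + -0.0208i, |z|^2 = 2.3449
Iter 4: z = 1.0341 + -0.2773i, |z|^2 = 1.1462
Iter 5: z = -0.3176 + -0.9145i, |z|^2 = 0.9372
Iter 6: z = -2.0455 + 0.2400i, |z|^2 = 4.2415
Escaped at iteration 6

Answer: 6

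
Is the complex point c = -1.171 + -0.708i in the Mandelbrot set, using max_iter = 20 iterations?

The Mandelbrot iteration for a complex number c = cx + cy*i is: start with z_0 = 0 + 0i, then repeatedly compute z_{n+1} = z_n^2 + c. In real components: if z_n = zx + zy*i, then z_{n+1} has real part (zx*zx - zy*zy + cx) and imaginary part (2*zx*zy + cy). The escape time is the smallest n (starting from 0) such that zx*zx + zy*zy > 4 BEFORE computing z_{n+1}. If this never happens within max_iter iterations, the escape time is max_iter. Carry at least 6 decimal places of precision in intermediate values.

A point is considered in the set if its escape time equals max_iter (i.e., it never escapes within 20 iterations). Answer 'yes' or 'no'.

z_0 = 0 + 0i, c = -1.1710 + -0.7080i
Iter 1: z = -1.1710 + -0.7080i, |z|^2 = 1.8725
Iter 2: z = -0.3010 + 0.9501i, |z|^2 = 0.9934
Iter 3: z = -1.9831 + -1.2800i, |z|^2 = 5.5713
Escaped at iteration 3

Answer: no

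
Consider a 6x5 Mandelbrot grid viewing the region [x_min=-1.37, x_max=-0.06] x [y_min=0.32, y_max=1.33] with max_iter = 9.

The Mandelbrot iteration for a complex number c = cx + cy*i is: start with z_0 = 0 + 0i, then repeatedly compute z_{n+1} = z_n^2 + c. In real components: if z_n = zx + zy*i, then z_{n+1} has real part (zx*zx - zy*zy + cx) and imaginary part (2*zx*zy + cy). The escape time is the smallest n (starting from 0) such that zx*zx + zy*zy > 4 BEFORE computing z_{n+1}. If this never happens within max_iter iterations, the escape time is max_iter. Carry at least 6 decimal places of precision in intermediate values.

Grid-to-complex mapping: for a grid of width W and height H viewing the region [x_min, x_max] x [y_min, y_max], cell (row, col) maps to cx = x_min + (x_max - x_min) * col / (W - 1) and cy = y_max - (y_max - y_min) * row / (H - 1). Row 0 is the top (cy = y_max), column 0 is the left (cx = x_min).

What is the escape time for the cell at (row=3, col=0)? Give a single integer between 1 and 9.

z_0 = 0 + 0i, c = -1.3700 + 0.5725i
Iter 1: z = -1.3700 + 0.5725i, |z|^2 = 2.2047
Iter 2: z = 0.1791 + -0.9962i, |z|^2 = 1.0244
Iter 3: z = -2.3302 + 0.2156i, |z|^2 = 5.4764
Escaped at iteration 3

Answer: 3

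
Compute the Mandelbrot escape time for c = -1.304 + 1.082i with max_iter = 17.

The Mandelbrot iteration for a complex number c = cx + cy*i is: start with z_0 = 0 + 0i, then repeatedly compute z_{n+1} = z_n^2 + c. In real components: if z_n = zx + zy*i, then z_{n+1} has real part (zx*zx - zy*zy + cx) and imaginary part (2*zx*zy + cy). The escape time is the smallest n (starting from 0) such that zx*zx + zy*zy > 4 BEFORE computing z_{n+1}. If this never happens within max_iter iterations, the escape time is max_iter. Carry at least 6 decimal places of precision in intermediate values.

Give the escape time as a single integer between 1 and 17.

Answer: 3

Derivation:
z_0 = 0 + 0i, c = -1.3040 + 1.0820i
Iter 1: z = -1.3040 + 1.0820i, |z|^2 = 2.8711
Iter 2: z = -0.7743 + -1.7399i, |z|^2 = 3.6267
Iter 3: z = -3.7315 + 3.7764i, |z|^2 = 28.1854
Escaped at iteration 3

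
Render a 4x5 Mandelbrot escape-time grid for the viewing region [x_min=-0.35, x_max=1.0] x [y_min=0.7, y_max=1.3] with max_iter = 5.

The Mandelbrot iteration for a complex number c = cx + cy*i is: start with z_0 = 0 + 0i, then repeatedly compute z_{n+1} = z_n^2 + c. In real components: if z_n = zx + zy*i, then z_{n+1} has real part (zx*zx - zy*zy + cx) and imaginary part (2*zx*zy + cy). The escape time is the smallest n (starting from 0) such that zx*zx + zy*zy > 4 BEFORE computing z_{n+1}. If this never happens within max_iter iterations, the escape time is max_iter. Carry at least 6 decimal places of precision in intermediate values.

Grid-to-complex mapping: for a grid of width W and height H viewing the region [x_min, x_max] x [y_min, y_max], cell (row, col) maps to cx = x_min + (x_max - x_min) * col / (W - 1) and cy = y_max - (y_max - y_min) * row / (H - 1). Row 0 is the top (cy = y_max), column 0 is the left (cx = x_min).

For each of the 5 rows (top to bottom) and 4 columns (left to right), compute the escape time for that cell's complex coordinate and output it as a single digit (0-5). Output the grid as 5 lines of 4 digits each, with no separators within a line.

Answer: 3222
4322
5422
5532
5532

Derivation:
(row=0, col=0): c = -0.3500 + 1.3000i → escape time 3
(row=0, col=1): c = 0.1000 + 1.3000i → escape time 2
(row=0, col=2): c = 0.5500 + 1.3000i → escape time 2
(row=0, col=3): c = 1.0000 + 1.3000i → escape time 2
(row=1, col=0): c = -0.3500 + 1.1500i → escape time 4
(row=1, col=1): c = 0.1000 + 1.1500i → escape time 3
(row=1, col=2): c = 0.5500 + 1.1500i → escape time 2
(row=1, col=3): c = 1.0000 + 1.1500i → escape time 2
(row=2, col=0): c = -0.3500 + 1.0000i → escape time 5
(row=2, col=1): c = 0.1000 + 1.0000i → escape time 4
(row=2, col=2): c = 0.5500 + 1.0000i → escape time 2
(row=2, col=3): c = 1.0000 + 1.0000i → escape time 2
(row=3, col=0): c = -0.3500 + 0.8500i → escape time 5
(row=3, col=1): c = 0.1000 + 0.8500i → escape time 5
(row=3, col=2): c = 0.5500 + 0.8500i → escape time 3
(row=3, col=3): c = 1.0000 + 0.8500i → escape time 2
(row=4, col=0): c = -0.3500 + 0.7000i → escape time 5
(row=4, col=1): c = 0.1000 + 0.7000i → escape time 5
(row=4, col=2): c = 0.5500 + 0.7000i → escape time 3
(row=4, col=3): c = 1.0000 + 0.7000i → escape time 2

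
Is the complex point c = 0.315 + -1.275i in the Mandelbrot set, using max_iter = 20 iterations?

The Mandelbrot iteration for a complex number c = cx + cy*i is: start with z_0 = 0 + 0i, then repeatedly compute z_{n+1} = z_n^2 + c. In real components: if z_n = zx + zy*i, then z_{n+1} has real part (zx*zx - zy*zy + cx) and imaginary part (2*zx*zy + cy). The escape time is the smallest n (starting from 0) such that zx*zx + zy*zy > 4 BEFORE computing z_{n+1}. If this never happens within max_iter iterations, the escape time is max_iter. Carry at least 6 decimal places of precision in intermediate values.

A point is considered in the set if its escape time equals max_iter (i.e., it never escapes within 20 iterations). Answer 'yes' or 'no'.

z_0 = 0 + 0i, c = 0.3150 + -1.2750i
Iter 1: z = 0.3150 + -1.2750i, |z|^2 = 1.7248
Iter 2: z = -1.2114 + -2.0782i, |z|^2 = 5.7866
Escaped at iteration 2

Answer: no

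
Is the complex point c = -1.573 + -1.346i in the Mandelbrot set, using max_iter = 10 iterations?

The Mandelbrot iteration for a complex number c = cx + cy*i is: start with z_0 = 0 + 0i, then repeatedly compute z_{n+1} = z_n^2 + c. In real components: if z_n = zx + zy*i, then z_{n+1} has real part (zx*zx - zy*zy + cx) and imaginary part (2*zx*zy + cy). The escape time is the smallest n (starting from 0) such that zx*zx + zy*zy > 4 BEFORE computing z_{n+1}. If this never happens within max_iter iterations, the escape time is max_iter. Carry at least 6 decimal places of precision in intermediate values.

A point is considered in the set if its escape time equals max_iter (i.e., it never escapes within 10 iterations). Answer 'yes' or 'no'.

Answer: no

Derivation:
z_0 = 0 + 0i, c = -1.5730 + -1.3460i
Iter 1: z = -1.5730 + -1.3460i, |z|^2 = 4.2860
Escaped at iteration 1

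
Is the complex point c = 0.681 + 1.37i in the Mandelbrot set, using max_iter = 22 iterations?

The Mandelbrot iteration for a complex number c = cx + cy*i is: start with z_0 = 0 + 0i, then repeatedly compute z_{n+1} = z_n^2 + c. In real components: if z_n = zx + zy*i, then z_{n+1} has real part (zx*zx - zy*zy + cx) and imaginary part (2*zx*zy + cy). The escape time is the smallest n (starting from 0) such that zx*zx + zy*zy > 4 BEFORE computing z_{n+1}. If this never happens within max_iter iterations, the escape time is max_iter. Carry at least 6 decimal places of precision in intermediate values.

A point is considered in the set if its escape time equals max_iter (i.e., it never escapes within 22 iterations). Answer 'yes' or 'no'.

z_0 = 0 + 0i, c = 0.6810 + 1.3700i
Iter 1: z = 0.6810 + 1.3700i, |z|^2 = 2.3407
Iter 2: z = -0.7321 + 3.2359i, |z|^2 = 11.0073
Escaped at iteration 2

Answer: no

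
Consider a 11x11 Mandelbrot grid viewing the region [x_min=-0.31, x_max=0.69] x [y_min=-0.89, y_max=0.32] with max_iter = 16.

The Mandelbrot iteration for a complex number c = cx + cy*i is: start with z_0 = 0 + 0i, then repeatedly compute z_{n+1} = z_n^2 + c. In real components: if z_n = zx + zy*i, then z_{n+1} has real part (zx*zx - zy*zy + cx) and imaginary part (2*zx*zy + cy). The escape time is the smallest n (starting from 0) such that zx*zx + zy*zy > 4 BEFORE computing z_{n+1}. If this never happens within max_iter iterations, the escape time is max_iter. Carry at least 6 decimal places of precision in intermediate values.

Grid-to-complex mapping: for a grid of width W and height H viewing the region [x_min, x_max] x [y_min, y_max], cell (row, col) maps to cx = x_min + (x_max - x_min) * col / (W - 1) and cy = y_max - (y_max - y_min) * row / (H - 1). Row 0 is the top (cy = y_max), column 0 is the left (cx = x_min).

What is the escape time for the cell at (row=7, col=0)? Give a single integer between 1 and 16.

Answer: 16

Derivation:
z_0 = 0 + 0i, c = -0.3100 + -0.5270i
Iter 1: z = -0.3100 + -0.5270i, |z|^2 = 0.3738
Iter 2: z = -0.4916 + -0.2003i, |z|^2 = 0.2818
Iter 3: z = -0.1084 + -0.3301i, |z|^2 = 0.1207
Iter 4: z = -0.4072 + -0.4554i, |z|^2 = 0.3732
Iter 5: z = -0.3516 + -0.1561i, |z|^2 = 0.1480
Iter 6: z = -0.2107 + -0.4172i, |z|^2 = 0.2185
Iter 7: z = -0.4397 + -0.3511i, |z|^2 = 0.3166
Iter 8: z = -0.2400 + -0.2182i, |z|^2 = 0.1052
Iter 9: z = -0.3000 + -0.4223i, |z|^2 = 0.2683
Iter 10: z = -0.3983 + -0.2736i, |z|^2 = 0.2335
Iter 11: z = -0.2262 + -0.3090i, |z|^2 = 0.1467
Iter 12: z = -0.3543 + -0.3872i, |z|^2 = 0.2754
Iter 13: z = -0.3344 + -0.2526i, |z|^2 = 0.1756
Iter 14: z = -0.2620 + -0.3581i, |z|^2 = 0.1969
Iter 15: z = -0.3695 + -0.3394i, |z|^2 = 0.2517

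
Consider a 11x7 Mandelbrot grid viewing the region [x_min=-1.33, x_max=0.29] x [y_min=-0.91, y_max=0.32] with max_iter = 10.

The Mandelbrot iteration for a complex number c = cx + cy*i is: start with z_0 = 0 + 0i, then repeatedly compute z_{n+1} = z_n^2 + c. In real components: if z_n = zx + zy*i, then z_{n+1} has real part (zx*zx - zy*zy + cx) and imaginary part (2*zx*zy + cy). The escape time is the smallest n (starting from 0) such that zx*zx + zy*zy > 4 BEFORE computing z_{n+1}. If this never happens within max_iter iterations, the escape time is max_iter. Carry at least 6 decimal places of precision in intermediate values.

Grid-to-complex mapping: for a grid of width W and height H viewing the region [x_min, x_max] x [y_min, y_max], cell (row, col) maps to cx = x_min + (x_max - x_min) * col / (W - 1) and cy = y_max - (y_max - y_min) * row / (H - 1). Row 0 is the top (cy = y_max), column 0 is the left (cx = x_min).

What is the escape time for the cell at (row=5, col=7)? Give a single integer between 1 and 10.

z_0 = 0 + 0i, c = -0.1960 + -0.7050i
Iter 1: z = -0.1960 + -0.7050i, |z|^2 = 0.5354
Iter 2: z = -0.6546 + -0.4286i, |z|^2 = 0.6122
Iter 3: z = 0.0488 + -0.1438i, |z|^2 = 0.0231
Iter 4: z = -0.2143 + -0.7190i, |z|^2 = 0.5629
Iter 5: z = -0.6671 + -0.3968i, |z|^2 = 0.6025
Iter 6: z = 0.0915 + -0.1756i, |z|^2 = 0.0392
Iter 7: z = -0.2185 + -0.7371i, |z|^2 = 0.5911
Iter 8: z = -0.6917 + -0.3829i, |z|^2 = 0.6250
Iter 9: z = 0.1357 + -0.1753i, |z|^2 = 0.0491

Answer: 10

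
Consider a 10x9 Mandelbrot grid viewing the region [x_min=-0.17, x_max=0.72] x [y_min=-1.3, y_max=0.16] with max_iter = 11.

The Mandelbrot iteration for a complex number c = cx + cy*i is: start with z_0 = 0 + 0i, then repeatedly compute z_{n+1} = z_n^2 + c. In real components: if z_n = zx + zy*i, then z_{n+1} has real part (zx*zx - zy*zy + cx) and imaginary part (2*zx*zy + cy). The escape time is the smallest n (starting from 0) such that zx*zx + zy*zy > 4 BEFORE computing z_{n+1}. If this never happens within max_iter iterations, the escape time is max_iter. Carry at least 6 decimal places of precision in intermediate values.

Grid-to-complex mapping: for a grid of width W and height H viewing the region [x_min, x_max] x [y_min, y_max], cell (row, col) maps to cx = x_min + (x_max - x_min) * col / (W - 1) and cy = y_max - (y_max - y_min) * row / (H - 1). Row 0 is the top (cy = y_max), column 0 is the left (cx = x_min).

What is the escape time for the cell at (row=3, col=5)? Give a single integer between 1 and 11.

z_0 = 0 + 0i, c = 0.3244 + -0.3875i
Iter 1: z = 0.3244 + -0.3875i, |z|^2 = 0.2554
Iter 2: z = 0.2796 + -0.6389i, |z|^2 = 0.4864
Iter 3: z = -0.0057 + -0.7447i, |z|^2 = 0.5547
Iter 4: z = -0.2302 + -0.3791i, |z|^2 = 0.1967
Iter 5: z = 0.2337 + -0.2130i, |z|^2 = 0.1000
Iter 6: z = 0.3337 + -0.4871i, |z|^2 = 0.3486
Iter 7: z = 0.1986 + -0.7126i, |z|^2 = 0.5472
Iter 8: z = -0.1439 + -0.6705i, |z|^2 = 0.4702
Iter 9: z = -0.1044 + -0.1946i, |z|^2 = 0.0488
Iter 10: z = 0.2975 + -0.3469i, |z|^2 = 0.2088

Answer: 11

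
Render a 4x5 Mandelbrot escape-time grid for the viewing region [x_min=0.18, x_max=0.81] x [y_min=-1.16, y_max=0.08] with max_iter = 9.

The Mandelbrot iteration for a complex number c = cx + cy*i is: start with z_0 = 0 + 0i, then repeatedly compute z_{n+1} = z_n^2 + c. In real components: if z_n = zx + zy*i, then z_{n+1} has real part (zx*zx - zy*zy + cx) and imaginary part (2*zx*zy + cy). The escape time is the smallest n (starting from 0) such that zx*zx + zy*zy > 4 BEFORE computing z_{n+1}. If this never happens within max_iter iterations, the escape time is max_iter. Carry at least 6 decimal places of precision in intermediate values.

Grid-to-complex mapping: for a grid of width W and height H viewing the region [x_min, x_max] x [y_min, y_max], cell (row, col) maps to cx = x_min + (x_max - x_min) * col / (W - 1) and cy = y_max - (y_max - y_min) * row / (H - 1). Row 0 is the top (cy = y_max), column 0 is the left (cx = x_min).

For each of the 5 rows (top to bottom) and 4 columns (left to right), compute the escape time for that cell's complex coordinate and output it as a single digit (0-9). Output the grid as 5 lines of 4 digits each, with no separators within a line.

(row=0, col=0): c = 0.1800 + 0.0800i → escape time 9
(row=0, col=1): c = 0.3900 + 0.0800i → escape time 8
(row=0, col=2): c = 0.6000 + 0.0800i → escape time 4
(row=0, col=3): c = 0.8100 + 0.0800i → escape time 3
(row=1, col=0): c = 0.1800 + -0.2300i → escape time 9
(row=1, col=1): c = 0.3900 + -0.2300i → escape time 9
(row=1, col=2): c = 0.6000 + -0.2300i → escape time 4
(row=1, col=3): c = 0.8100 + -0.2300i → escape time 3
(row=2, col=0): c = 0.1800 + -0.5400i → escape time 9
(row=2, col=1): c = 0.3900 + -0.5400i → escape time 9
(row=2, col=2): c = 0.6000 + -0.5400i → escape time 3
(row=2, col=3): c = 0.8100 + -0.5400i → escape time 3
(row=3, col=0): c = 0.1800 + -0.8500i → escape time 5
(row=3, col=1): c = 0.3900 + -0.8500i → escape time 4
(row=3, col=2): c = 0.6000 + -0.8500i → escape time 3
(row=3, col=3): c = 0.8100 + -0.8500i → escape time 2
(row=4, col=0): c = 0.1800 + -1.1600i → escape time 3
(row=4, col=1): c = 0.3900 + -1.1600i → escape time 2
(row=4, col=2): c = 0.6000 + -1.1600i → escape time 2
(row=4, col=3): c = 0.8100 + -1.1600i → escape time 2

Answer: 9843
9943
9933
5432
3222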